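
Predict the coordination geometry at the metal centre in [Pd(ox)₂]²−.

Ligand charges: each oxalate is −2. With an overall charge of −2 the palladium centre must be in the +2 oxidation state.
Pd sits in group 10, so the d-electron count is 10 − 2 = 8.
Counting donor atoms: 2×oxalate (bidentate) → 4 donors. Coordination number = 4.
A 4d d⁸ ion has a large crystal-field splitting; square planar leaves the high-energy d_{x²−y²} orbital empty and maximises CFSE.

square planar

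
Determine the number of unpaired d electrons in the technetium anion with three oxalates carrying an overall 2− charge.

Summing ligand charges against the −2 overall charge gives an oxidation state of +4 for technetium.
Tc sits in group 7, so the d-electron count is 7 − 4 = 3.
Counting donor atoms: 3×oxalate (bidentate) → 6 donors. Coordination number = 6.
In an octahedral field the d³ configuration is t₂g³e_g⁰ (only one arrangement possible), giving 3 unpaired electrons.

3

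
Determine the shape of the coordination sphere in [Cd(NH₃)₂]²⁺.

Ammonia is neutral; balancing the +2 overall charge requires Cd(II).
Group 12 minus oxidation state 2 gives a d¹⁰ configuration.
With 2 monodentate ligands the coordination number is 2.
A d¹⁰ ion with only two ligands adopts a linear arrangement (sp hybridisation; no CFSE preference).

linear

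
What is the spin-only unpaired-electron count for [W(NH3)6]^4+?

Ligand charges: ammonia is neutral. With an overall charge of +4 the tungsten centre must be in the +4 oxidation state.
Group 6 minus oxidation state 4 gives a d² configuration.
In an octahedral field the d² configuration is t₂g²e_g⁰ (only one arrangement possible), giving 2 unpaired electrons.

2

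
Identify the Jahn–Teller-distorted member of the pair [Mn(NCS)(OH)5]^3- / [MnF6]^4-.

[Mn(NCS)(OH)5]^3-

[Mn(NCS)(OH)5]^3-: Ligand charges: each isothiocyanate is −1; each hydroxide is −1. With an overall charge of −3 the manganese centre must be in the +3 oxidation state. Mn sits in group 7, so the d-electron count is 7 − 3 = 4. Hydroxide and isothiocyanate are weak-field ligands for a first-row metal, so the complex is high-spin. The t₂g³e_g¹ (high-spin) configuration has an unevenly filled e_g set; the Jahn–Teller theorem predicts a tetragonal distortion (typically axial elongation) to lift the degeneracy.
[MnF6]^4-: Summing ligand charges against the −4 overall charge gives an oxidation state of +2 for manganese. Group 7 minus oxidation state 2 gives a d⁵ configuration. Fluoride is a weak-field ligand for a first-row metal, so the complex is high-spin. The d⁵ configuration leaves the e_g set evenly filled (or empty) — no strong Jahn–Teller driving force.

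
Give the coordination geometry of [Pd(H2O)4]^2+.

square planar

Summing ligand charges against the +2 overall charge gives an oxidation state of +2 for palladium.
Palladium is a group-10 element; Pd(II) is therefore d⁸.
With 4 monodentate ligands the coordination number is 4.
A 4d d⁸ ion has a large crystal-field splitting; square planar leaves the high-energy d_{x²−y²} orbital empty and maximises CFSE.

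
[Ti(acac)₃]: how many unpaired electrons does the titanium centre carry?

Summing ligand charges against the 0 overall charge gives an oxidation state of +3 for titanium.
Group 4 minus oxidation state 3 gives a d¹ configuration.
Counting donor atoms: 3×acetylacetonate (bidentate) → 6 donors. Coordination number = 6.
In an octahedral field the d¹ configuration is t₂g¹e_g⁰ (only one arrangement possible), giving 1 unpaired electron.

1 unpaired electron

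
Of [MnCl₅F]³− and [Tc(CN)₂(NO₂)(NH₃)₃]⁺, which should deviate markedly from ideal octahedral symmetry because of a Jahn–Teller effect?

[MnCl₅F]³−

[MnCl₅F]³−: Summing ligand charges against the −3 overall charge gives an oxidation state of +3 for manganese. Mn sits in group 7, so the d-electron count is 7 − 3 = 4. Chloride and fluoride are weak-field ligands for a first-row metal, so the complex is high-spin. The t₂g³e_g¹ (high-spin) configuration has an unevenly filled e_g set; the Jahn–Teller theorem predicts a tetragonal distortion (typically axial elongation) to lift the degeneracy.
[Tc(CN)₂(NO₂)(NH₃)₃]⁺: Ligand charges: each cyanide is −1; each nitro (N-bound nitrite) is −1; ammonia is neutral. With an overall charge of +1 the technetium centre must be in the +4 oxidation state. Technetium is a group-7 element; Tc(IV) is therefore d³. The d³ configuration leaves the e_g set evenly filled (or empty) — no strong Jahn–Teller driving force.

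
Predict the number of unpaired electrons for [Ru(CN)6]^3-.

Summing ligand charges against the −3 overall charge gives an oxidation state of +3 for ruthenium.
Group 8 minus oxidation state 3 gives a d⁵ configuration.
The spin state decides the count: a 4d ion has a large Δₒ and is invariably low-spin.
An octahedral low-spin d⁵ ion is t₂g⁵e_g⁰, giving 1 unpaired electron.

1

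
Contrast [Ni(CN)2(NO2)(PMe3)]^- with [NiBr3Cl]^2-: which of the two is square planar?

[Ni(CN)2(NO2)(PMe3)]^-

For [Ni(CN)2(NO2)(PMe3)]^-: Ligand charges: each cyanide is −1; each nitro (N-bound nitrite) is −1; trimethylphosphine is neutral. With an overall charge of −1 the nickel centre must be in the +2 oxidation state. Ni sits in group 10, so the d-electron count is 10 − 2 = 8. Cyanide, nitro (N-bound nitrite), and trimethylphosphine are strong-field ligands (high in the spectrochemical series). A 3d d⁸ ion with strong-field ligands gains enough CFSE to favour square planar over tetrahedral. → square planar.
For [NiBr3Cl]^2-: Ligand charges: each bromide is −1; each chloride is −1. With an overall charge of −2 the nickel centre must be in the +2 oxidation state. Nickel is a group-10 element; Ni(II) is therefore d⁸. Bromide and chloride are weak-field ligands. With weak-field ligands the CFSE gain from square planar is small, so a 3d d⁸ ion takes the sterically preferred tetrahedral geometry. → tetrahedral.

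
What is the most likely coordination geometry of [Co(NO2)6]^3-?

octahedral

Ligand charges: each nitro (N-bound nitrite) is −1. With an overall charge of −3 the cobalt centre must be in the +3 oxidation state.
Group 9 minus oxidation state 3 gives a d⁶ configuration.
With 6 monodentate ligands the coordination number is 6.
Six donors around a single metal centre give an octahedral coordination sphere.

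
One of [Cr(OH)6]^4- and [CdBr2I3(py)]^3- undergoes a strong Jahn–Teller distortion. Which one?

[Cr(OH)6]^4-: Ligand charges: each hydroxide is −1. With an overall charge of −4 the chromium centre must be in the +2 oxidation state. Group 6 minus oxidation state 2 gives a d⁴ configuration. Hydroxide is a weak-field ligand for a first-row metal, so the complex is high-spin. The t₂g³e_g¹ (high-spin) configuration has an unevenly filled e_g set; the Jahn–Teller theorem predicts a tetragonal distortion (typically axial elongation) to lift the degeneracy.
[CdBr2I3(py)]^3-: Each bromide is −1; each iodide is −1; pyridine is neutral; balancing the −3 overall charge requires Cd(II). Cadmium is a group-12 element; Cd(II) is therefore d¹⁰. The d¹⁰ configuration leaves the e_g set evenly filled (or empty) — no strong Jahn–Teller driving force.

[Cr(OH)6]^4-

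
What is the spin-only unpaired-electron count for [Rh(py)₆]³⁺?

Pyridine is neutral; balancing the +3 overall charge requires Rh(III).
Group 9 minus oxidation state 3 gives a d⁶ configuration.
The spin state decides the count: a 4d ion has a large Δₒ and is invariably low-spin.
An octahedral low-spin d⁶ ion is t₂g⁶e_g⁰, giving 0 unpaired electrons.

0 unpaired electrons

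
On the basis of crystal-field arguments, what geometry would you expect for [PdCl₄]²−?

square planar

Summing ligand charges against the −2 overall charge gives an oxidation state of +2 for palladium.
Pd sits in group 10, so the d-electron count is 10 − 2 = 8.
With 4 monodentate ligands the coordination number is 4.
A 4d d⁸ ion has a large crystal-field splitting; square planar leaves the high-energy d_{x²−y²} orbital empty and maximises CFSE.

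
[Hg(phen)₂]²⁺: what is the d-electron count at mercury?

d10

1,10-phenanthroline is neutral; balancing the +2 overall charge requires Hg(II).
Hg sits in group 12, so the d-electron count is 12 − 2 = 10.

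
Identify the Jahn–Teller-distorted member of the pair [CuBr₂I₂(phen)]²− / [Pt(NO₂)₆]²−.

[CuBr₂I₂(phen)]²−: Summing ligand charges against the −2 overall charge gives an oxidation state of +2 for copper. Copper is a group-11 element; Cu(II) is therefore d⁹. The t₂g⁶e_g³ configuration has an unevenly filled e_g set; the Jahn–Teller theorem predicts a tetragonal distortion (typically axial elongation) to lift the degeneracy.
[Pt(NO₂)₆]²−: Ligand charges: each nitro (N-bound nitrite) is −1. With an overall charge of −2 the platinum centre must be in the +4 oxidation state. Platinum is a group-10 element; Pt(IV) is therefore d⁶. A 5d ion has a large Δₒ and is invariably low-spin. The d⁶ configuration leaves the e_g set evenly filled (or empty) — no strong Jahn–Teller driving force.

[CuBr₂I₂(phen)]²−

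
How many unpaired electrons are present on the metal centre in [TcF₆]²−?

3

Ligand charges: each fluoride is −1. With an overall charge of −2 the technetium centre must be in the +4 oxidation state.
Tc sits in group 7, so the d-electron count is 7 − 4 = 3.
In an octahedral field the d³ configuration is t₂g³e_g⁰ (only one arrangement possible), giving 3 unpaired electrons.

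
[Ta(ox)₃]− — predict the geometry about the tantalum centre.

Each oxalate is −2; balancing the −1 overall charge requires Ta(V).
Ta sits in group 5, so the d-electron count is 5 − 5 = 0.
Counting donor atoms: 3×oxalate (bidentate) → 6 donors. Coordination number = 6.
Six donors around a single metal centre give an octahedral coordination sphere.

octahedral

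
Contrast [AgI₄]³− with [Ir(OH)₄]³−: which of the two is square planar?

[Ir(OH)₄]³−

For [AgI₄]³−: Each iodide is −1; balancing the −3 overall charge requires Ag(I). Silver is a group-11 element; Ag(I) is therefore d¹⁰. A d¹⁰ ion has no crystal-field stabilisation preference between square planar and tetrahedral, so four ligands adopt the sterically favoured tetrahedral geometry. → tetrahedral.
For [Ir(OH)₄]³−: Summing ligand charges against the −3 overall charge gives an oxidation state of +1 for iridium. Iridium is a group-9 element; Ir(I) is therefore d⁸. A 5d d⁸ ion has a large crystal-field splitting; square planar leaves the high-energy d_{x²−y²} orbital empty and maximises CFSE. → square planar.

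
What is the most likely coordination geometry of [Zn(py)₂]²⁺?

linear

Summing ligand charges against the +2 overall charge gives an oxidation state of +2 for zinc.
Group 12 minus oxidation state 2 gives a d¹⁰ configuration.
Coordination number: 2.
A d¹⁰ ion with only two ligands adopts a linear arrangement (sp hybridisation; no CFSE preference).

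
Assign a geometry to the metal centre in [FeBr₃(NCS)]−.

Each bromide is −1; each isothiocyanate is −1; balancing the −1 overall charge requires Fe(III).
Iron is a group-8 element; Fe(III) is therefore d⁵.
Coordination number: 4.
Bromide and isothiocyanate are weak-field ligands.
A high-spin d⁵ ion has zero CFSE in either geometry, so four ligands adopt the sterically favoured tetrahedral geometry.

tetrahedral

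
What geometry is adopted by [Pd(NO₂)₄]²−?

square planar

Each nitro (N-bound nitrite) is −1; balancing the −2 overall charge requires Pd(II).
Group 10 minus oxidation state 2 gives a d⁸ configuration.
Coordination number: 4.
A 4d d⁸ ion has a large crystal-field splitting; square planar leaves the high-energy d_{x²−y²} orbital empty and maximises CFSE.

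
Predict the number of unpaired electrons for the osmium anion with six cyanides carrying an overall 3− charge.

1

Ligand charges: each cyanide is −1. With an overall charge of −3 the osmium centre must be in the +3 oxidation state.
Os sits in group 8, so the d-electron count is 8 − 3 = 5.
The spin state decides the count: a 5d ion has a large Δₒ and is invariably low-spin.
An octahedral low-spin d⁵ ion is t₂g⁵e_g⁰, giving 1 unpaired electron.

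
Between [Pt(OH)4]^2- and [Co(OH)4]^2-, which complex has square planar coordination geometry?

[Pt(OH)4]^2-

For [Pt(OH)4]^2-: Each hydroxide is −1; balancing the −2 overall charge requires Pt(II). Group 10 minus oxidation state 2 gives a d⁸ configuration. A 5d d⁸ ion has a large crystal-field splitting; square planar leaves the high-energy d_{x²−y²} orbital empty and maximises CFSE. → square planar.
For [Co(OH)4]^2-: Each hydroxide is −1; balancing the −2 overall charge requires Co(II). Group 9 minus oxidation state 2 gives a d⁷ configuration. For a high-spin 3d d⁷ ion with weak-field ligands the small Δₜ gives little square-planar CFSE advantage, so four ligands adopt the sterically favoured tetrahedral geometry. → tetrahedral.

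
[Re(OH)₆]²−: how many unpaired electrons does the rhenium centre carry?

3

Ligand charges: each hydroxide is −1. With an overall charge of −2 the rhenium centre must be in the +4 oxidation state.
Re sits in group 7, so the d-electron count is 7 − 4 = 3.
In an octahedral field the d³ configuration is t₂g³e_g⁰ (only one arrangement possible), giving 3 unpaired electrons.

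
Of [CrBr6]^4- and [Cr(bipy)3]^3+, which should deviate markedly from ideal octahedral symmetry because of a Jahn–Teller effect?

[CrBr6]^4-

[CrBr6]^4-: Each bromide is −1; balancing the −4 overall charge requires Cr(II). Cr sits in group 6, so the d-electron count is 6 − 2 = 4. Bromide is a weak-field ligand for a first-row metal, so the complex is high-spin. The t₂g³e_g¹ (high-spin) configuration has an unevenly filled e_g set; the Jahn–Teller theorem predicts a tetragonal distortion (typically axial elongation) to lift the degeneracy.
[Cr(bipy)3]^3+: Summing ligand charges against the +3 overall charge gives an oxidation state of +3 for chromium. Cr sits in group 6, so the d-electron count is 6 − 3 = 3. The d³ configuration leaves the e_g set evenly filled (or empty) — no strong Jahn–Teller driving force.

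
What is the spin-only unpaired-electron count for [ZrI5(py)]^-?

0

Summing ligand charges against the −1 overall charge gives an oxidation state of +4 for zirconium.
Zr sits in group 4, so the d-electron count is 4 − 4 = 0.
In an octahedral field the d⁰ configuration is t₂g⁰e_g⁰, giving 0 unpaired electrons.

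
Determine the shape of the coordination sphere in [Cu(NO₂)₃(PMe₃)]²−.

tetrahedral

Each nitro (N-bound nitrite) is −1; trimethylphosphine is neutral; balancing the −2 overall charge requires Cu(I).
Group 11 minus oxidation state 1 gives a d¹⁰ configuration.
Coordination number: 4.
A d¹⁰ ion has no crystal-field stabilisation preference between square planar and tetrahedral, so four ligands adopt the sterically favoured tetrahedral geometry.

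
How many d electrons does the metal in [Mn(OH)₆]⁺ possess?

Ligand charges: each hydroxide is −1. With an overall charge of +1 the manganese centre must be in the +7 oxidation state.
Manganese is a group-7 element; Mn(VII) is therefore d⁰.

d0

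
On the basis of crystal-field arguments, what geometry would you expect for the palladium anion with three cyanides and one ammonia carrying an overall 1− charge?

Ligand charges: each cyanide is −1; ammonia is neutral. With an overall charge of −1 the palladium centre must be in the +2 oxidation state.
Palladium is a group-10 element; Pd(II) is therefore d⁸.
With 4 monodentate ligands the coordination number is 4.
A 4d d⁸ ion has a large crystal-field splitting; square planar leaves the high-energy d_{x²−y²} orbital empty and maximises CFSE.

square planar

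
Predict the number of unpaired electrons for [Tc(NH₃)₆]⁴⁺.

Summing ligand charges against the +4 overall charge gives an oxidation state of +4 for technetium.
Tc sits in group 7, so the d-electron count is 7 − 4 = 3.
In an octahedral field the d³ configuration is t₂g³e_g⁰ (only one arrangement possible), giving 3 unpaired electrons.

3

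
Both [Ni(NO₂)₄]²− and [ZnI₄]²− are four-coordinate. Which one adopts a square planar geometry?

For [Ni(NO₂)₄]²−: Ligand charges: each nitro (N-bound nitrite) is −1. With an overall charge of −2 the nickel centre must be in the +2 oxidation state. Group 10 minus oxidation state 2 gives a d⁸ configuration. Nitro (N-bound nitrite) is a strong-field ligand (high in the spectrochemical series). A 3d d⁸ ion with strong-field ligands gains enough CFSE to favour square planar over tetrahedral. → square planar.
For [ZnI₄]²−: Summing ligand charges against the −2 overall charge gives an oxidation state of +2 for zinc. Zn sits in group 12, so the d-electron count is 12 − 2 = 10. A d¹⁰ ion has no crystal-field stabilisation preference between square planar and tetrahedral, so four ligands adopt the sterically favoured tetrahedral geometry. → tetrahedral.

[Ni(NO₂)₄]²−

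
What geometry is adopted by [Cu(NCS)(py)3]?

tetrahedral

Ligand charges: each isothiocyanate is −1; pyridine is neutral. With an overall charge of 0 the copper centre must be in the +1 oxidation state.
Group 11 minus oxidation state 1 gives a d¹⁰ configuration.
Coordination number: 4.
A d¹⁰ ion has no crystal-field stabilisation preference between square planar and tetrahedral, so four ligands adopt the sterically favoured tetrahedral geometry.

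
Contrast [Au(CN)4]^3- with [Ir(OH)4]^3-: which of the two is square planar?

[Ir(OH)4]^3-

For [Au(CN)4]^3-: Ligand charges: each cyanide is −1. With an overall charge of −3 the gold centre must be in the +1 oxidation state. Group 11 minus oxidation state 1 gives a d¹⁰ configuration. A d¹⁰ ion has no crystal-field stabilisation preference between square planar and tetrahedral, so four ligands adopt the sterically favoured tetrahedral geometry. → tetrahedral.
For [Ir(OH)4]^3-: Each hydroxide is −1; balancing the −3 overall charge requires Ir(I). Group 9 minus oxidation state 1 gives a d⁸ configuration. A 5d d⁸ ion has a large crystal-field splitting; square planar leaves the high-energy d_{x²−y²} orbital empty and maximises CFSE. → square planar.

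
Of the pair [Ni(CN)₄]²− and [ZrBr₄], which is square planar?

For [Ni(CN)₄]²−: Each cyanide is −1; balancing the −2 overall charge requires Ni(II). Ni sits in group 10, so the d-electron count is 10 − 2 = 8. Cyanide is a strong-field ligand (high in the spectrochemical series). A 3d d⁸ ion with strong-field ligands gains enough CFSE to favour square planar over tetrahedral. → square planar.
For [ZrBr₄]: Summing ligand charges against the 0 overall charge gives an oxidation state of +4 for zirconium. Group 4 minus oxidation state 4 gives a d⁰ configuration. A d⁰ ion has no crystal-field stabilisation preference between square planar and tetrahedral, so four ligands adopt the sterically favoured tetrahedral geometry. → tetrahedral.

[Ni(CN)₄]²−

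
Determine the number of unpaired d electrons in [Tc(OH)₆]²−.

Each hydroxide is −1; balancing the −2 overall charge requires Tc(IV).
Technetium is a group-7 element; Tc(IV) is therefore d³.
In an octahedral field the d³ configuration is t₂g³e_g⁰ (only one arrangement possible), giving 3 unpaired electrons.

3 unpaired electrons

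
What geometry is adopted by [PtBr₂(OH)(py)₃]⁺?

octahedral

Ligand charges: each bromide is −1; each hydroxide is −1; pyridine is neutral. With an overall charge of +1 the platinum centre must be in the +4 oxidation state.
Pt sits in group 10, so the d-electron count is 10 − 4 = 6.
Coordination number: 6.
Six donors around a single metal centre give an octahedral coordination sphere.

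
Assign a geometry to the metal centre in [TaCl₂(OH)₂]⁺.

Summing ligand charges against the +1 overall charge gives an oxidation state of +5 for tantalum.
Group 5 minus oxidation state 5 gives a d⁰ configuration.
Coordination number: 4.
A d⁰ ion has no crystal-field stabilisation preference between square planar and tetrahedral, so four ligands adopt the sterically favoured tetrahedral geometry.

tetrahedral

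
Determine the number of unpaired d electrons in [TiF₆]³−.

Ligand charges: each fluoride is −1. With an overall charge of −3 the titanium centre must be in the +3 oxidation state.
Ti sits in group 4, so the d-electron count is 4 − 3 = 1.
In an octahedral field the d¹ configuration is t₂g¹e_g⁰ (only one arrangement possible), giving 1 unpaired electron.

1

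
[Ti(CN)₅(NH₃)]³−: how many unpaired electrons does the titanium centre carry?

Summing ligand charges against the −3 overall charge gives an oxidation state of +2 for titanium.
Group 4 minus oxidation state 2 gives a d² configuration.
In an octahedral field the d² configuration is t₂g²e_g⁰ (only one arrangement possible), giving 2 unpaired electrons.

2 unpaired electrons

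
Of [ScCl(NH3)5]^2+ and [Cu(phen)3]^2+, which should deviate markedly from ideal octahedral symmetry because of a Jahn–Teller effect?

[Cu(phen)3]^2+

[ScCl(NH3)5]^2+: Each chloride is −1; ammonia is neutral; balancing the +2 overall charge requires Sc(III). Scandium is a group-3 element; Sc(III) is therefore d⁰. The d⁰ configuration leaves the e_g set evenly filled (or empty) — no strong Jahn–Teller driving force.
[Cu(phen)3]^2+: Ligand charges: 1,10-phenanthroline is neutral. With an overall charge of +2 the copper centre must be in the +2 oxidation state. Copper is a group-11 element; Cu(II) is therefore d⁹. The t₂g⁶e_g³ configuration has an unevenly filled e_g set; the Jahn–Teller theorem predicts a tetragonal distortion (typically axial elongation) to lift the degeneracy.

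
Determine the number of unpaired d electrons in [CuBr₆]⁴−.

Summing ligand charges against the −4 overall charge gives an oxidation state of +2 for copper.
Group 11 minus oxidation state 2 gives a d⁹ configuration.
In an octahedral field the d⁹ configuration is t₂g⁶e_g³ (only one arrangement possible), giving 1 unpaired electron.

1 unpaired electron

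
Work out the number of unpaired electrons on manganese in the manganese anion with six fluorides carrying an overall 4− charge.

5 unpaired electrons

Summing ligand charges against the −4 overall charge gives an oxidation state of +2 for manganese.
Group 7 minus oxidation state 2 gives a d⁵ configuration.
The spin state decides the count: Fluoride is a weak-field ligand for a first-row metal, so the complex is high-spin.
An octahedral high-spin d⁵ ion is t₂g³e_g², giving 5 unpaired electrons.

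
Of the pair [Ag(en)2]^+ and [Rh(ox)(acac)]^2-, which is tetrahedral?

[Ag(en)2]^+

For [Ag(en)2]^+: Ligand charges: ethylenediamine is neutral. With an overall charge of +1 the silver centre must be in the +1 oxidation state. Ag sits in group 11, so the d-electron count is 11 − 1 = 10. A d¹⁰ ion has no crystal-field stabilisation preference between square planar and tetrahedral, so four ligands adopt the sterically favoured tetrahedral geometry. → tetrahedral.
For [Rh(ox)(acac)]^2-: Each oxalate is −2; each acetylacetonate is −1; balancing the −2 overall charge requires Rh(I). Rhodium is a group-9 element; Rh(I) is therefore d⁸. A 4d d⁸ ion has a large crystal-field splitting; square planar leaves the high-energy d_{x²−y²} orbital empty and maximises CFSE. → square planar.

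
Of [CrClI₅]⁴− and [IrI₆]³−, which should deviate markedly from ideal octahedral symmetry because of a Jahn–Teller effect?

[CrClI₅]⁴−: Ligand charges: each chloride is −1; each iodide is −1. With an overall charge of −4 the chromium centre must be in the +2 oxidation state. Chromium is a group-6 element; Cr(II) is therefore d⁴. Chloride and iodide are weak-field ligands for a first-row metal, so the complex is high-spin. The t₂g³e_g¹ (high-spin) configuration has an unevenly filled e_g set; the Jahn–Teller theorem predicts a tetragonal distortion (typically axial elongation) to lift the degeneracy.
[IrI₆]³−: Ligand charges: each iodide is −1. With an overall charge of −3 the iridium centre must be in the +3 oxidation state. Ir sits in group 9, so the d-electron count is 9 − 3 = 6. A 5d ion has a large Δₒ and is invariably low-spin. The d⁶ configuration leaves the e_g set evenly filled (or empty) — no strong Jahn–Teller driving force.

[CrClI₅]⁴−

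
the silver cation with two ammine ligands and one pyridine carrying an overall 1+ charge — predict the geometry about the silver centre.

Ammonia is neutral; pyridine is neutral; balancing the +1 overall charge requires Ag(I).
Group 11 minus oxidation state 1 gives a d¹⁰ configuration.
Coordination number: 3.
Three ligands around a d¹⁰ centre minimise repulsion in a trigonal-planar arrangement.

trigonal planar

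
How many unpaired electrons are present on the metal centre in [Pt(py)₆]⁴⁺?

0 unpaired electrons

Ligand charges: pyridine is neutral. With an overall charge of +4 the platinum centre must be in the +4 oxidation state.
Pt sits in group 10, so the d-electron count is 10 − 4 = 6.
The spin state decides the count: a 5d ion has a large Δₒ and is invariably low-spin.
An octahedral low-spin d⁶ ion is t₂g⁶e_g⁰, giving 0 unpaired electrons.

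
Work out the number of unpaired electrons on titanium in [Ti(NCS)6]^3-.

1

Ligand charges: each isothiocyanate is −1. With an overall charge of −3 the titanium centre must be in the +3 oxidation state.
Titanium is a group-4 element; Ti(III) is therefore d¹.
In an octahedral field the d¹ configuration is t₂g¹e_g⁰ (only one arrangement possible), giving 1 unpaired electron.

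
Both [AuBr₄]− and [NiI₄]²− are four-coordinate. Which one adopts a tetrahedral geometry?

For [AuBr₄]−: Ligand charges: each bromide is −1. With an overall charge of −1 the gold centre must be in the +3 oxidation state. Au sits in group 11, so the d-electron count is 11 − 3 = 8. A 5d d⁸ ion has a large crystal-field splitting; square planar leaves the high-energy d_{x²−y²} orbital empty and maximises CFSE. → square planar.
For [NiI₄]²−: Ligand charges: each iodide is −1. With an overall charge of −2 the nickel centre must be in the +2 oxidation state. Group 10 minus oxidation state 2 gives a d⁸ configuration. Iodide is a weak-field ligand. With weak-field ligands the CFSE gain from square planar is small, so a 3d d⁸ ion takes the sterically preferred tetrahedral geometry. → tetrahedral.

[NiI₄]²−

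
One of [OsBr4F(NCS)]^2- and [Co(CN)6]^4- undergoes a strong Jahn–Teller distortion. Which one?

[OsBr4F(NCS)]^2-: Ligand charges: each bromide is −1; each fluoride is −1; each isothiocyanate is −1. With an overall charge of −2 the osmium centre must be in the +4 oxidation state. Osmium is a group-8 element; Os(IV) is therefore d⁴. A 5d ion has a large Δₒ and is invariably low-spin. The d⁴ configuration leaves the e_g set evenly filled (or empty) — no strong Jahn–Teller driving force.
[Co(CN)6]^4-: Summing ligand charges against the −4 overall charge gives an oxidation state of +2 for cobalt. Co sits in group 9, so the d-electron count is 9 − 2 = 7. Cyanide is a strong-field ligand (high in the spectrochemical series) for a first-row metal, so the complex is low-spin. The t₂g⁶e_g¹ (low-spin) configuration has an unevenly filled e_g set; the Jahn–Teller theorem predicts a tetragonal distortion (typically axial elongation) to lift the degeneracy.

[Co(CN)6]^4-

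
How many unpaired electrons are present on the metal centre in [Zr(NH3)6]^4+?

0

Ligand charges: ammonia is neutral. With an overall charge of +4 the zirconium centre must be in the +4 oxidation state.
Group 4 minus oxidation state 4 gives a d⁰ configuration.
In an octahedral field the d⁰ configuration is t₂g⁰e_g⁰, giving 0 unpaired electrons.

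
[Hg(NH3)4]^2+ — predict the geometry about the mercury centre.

tetrahedral

Ammonia is neutral; balancing the +2 overall charge requires Hg(II).
Mercury is a group-12 element; Hg(II) is therefore d¹⁰.
Coordination number: 4.
A d¹⁰ ion has no crystal-field stabilisation preference between square planar and tetrahedral, so four ligands adopt the sterically favoured tetrahedral geometry.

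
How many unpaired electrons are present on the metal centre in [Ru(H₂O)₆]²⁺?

Ligand charges: water is neutral. With an overall charge of +2 the ruthenium centre must be in the +2 oxidation state.
Ru sits in group 8, so the d-electron count is 8 − 2 = 6.
The spin state decides the count: a 4d ion has a large Δₒ and is invariably low-spin.
An octahedral low-spin d⁶ ion is t₂g⁶e_g⁰, giving 0 unpaired electrons.

0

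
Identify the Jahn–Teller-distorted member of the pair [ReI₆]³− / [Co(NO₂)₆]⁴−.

[ReI₆]³−: Each iodide is −1; balancing the −3 overall charge requires Re(III). Rhenium is a group-7 element; Re(III) is therefore d⁴. A 5d ion has a large Δₒ and is invariably low-spin. The d⁴ configuration leaves the e_g set evenly filled (or empty) — no strong Jahn–Teller driving force.
[Co(NO₂)₆]⁴−: Summing ligand charges against the −4 overall charge gives an oxidation state of +2 for cobalt. Cobalt is a group-9 element; Co(II) is therefore d⁷. Nitro (N-bound nitrite) is a strong-field ligand (high in the spectrochemical series) for a first-row metal, so the complex is low-spin. The t₂g⁶e_g¹ (low-spin) configuration has an unevenly filled e_g set; the Jahn–Teller theorem predicts a tetragonal distortion (typically axial elongation) to lift the degeneracy.

[Co(NO₂)₆]⁴−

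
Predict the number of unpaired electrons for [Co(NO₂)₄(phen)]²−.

Summing ligand charges against the −2 overall charge gives an oxidation state of +2 for cobalt.
Co sits in group 9, so the d-electron count is 9 − 2 = 7.
Counting donor atoms: 4×nitro (N-bound nitrite) (monodentate) → 4 donors; 1×1,10-phenanthroline (bidentate) → 2 donors. Coordination number = 6.
The spin state decides the count: Nitro (N-bound nitrite) is a strong-field ligand (high in the spectrochemical series) for a first-row metal, so the complex is low-spin.
An octahedral low-spin d⁷ ion is t₂g⁶e_g¹, giving 1 unpaired electron.

1 unpaired electron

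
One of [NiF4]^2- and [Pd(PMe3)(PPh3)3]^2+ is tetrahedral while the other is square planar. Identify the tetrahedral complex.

[NiF4]^2-

For [NiF4]^2-: Each fluoride is −1; balancing the −2 overall charge requires Ni(II). Group 10 minus oxidation state 2 gives a d⁸ configuration. Fluoride is a weak-field ligand. With weak-field ligands the CFSE gain from square planar is small, so a 3d d⁸ ion takes the sterically preferred tetrahedral geometry. → tetrahedral.
For [Pd(PMe3)(PPh3)3]^2+: Trimethylphosphine is neutral; triphenylphosphine is neutral; balancing the +2 overall charge requires Pd(II). Palladium is a group-10 element; Pd(II) is therefore d⁸. A 4d d⁸ ion has a large crystal-field splitting; square planar leaves the high-energy d_{x²−y²} orbital empty and maximises CFSE. → square planar.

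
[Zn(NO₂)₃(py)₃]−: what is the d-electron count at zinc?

Each nitro (N-bound nitrite) is −1; pyridine is neutral; balancing the −1 overall charge requires Zn(II).
Zinc is a group-12 element; Zn(II) is therefore d¹⁰.

d¹⁰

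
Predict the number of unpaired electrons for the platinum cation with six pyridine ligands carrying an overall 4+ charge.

0 unpaired electrons

Summing ligand charges against the +4 overall charge gives an oxidation state of +4 for platinum.
Group 10 minus oxidation state 4 gives a d⁶ configuration.
The spin state decides the count: a 5d ion has a large Δₒ and is invariably low-spin.
An octahedral low-spin d⁶ ion is t₂g⁶e_g⁰, giving 0 unpaired electrons.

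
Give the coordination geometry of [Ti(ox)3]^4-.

Each oxalate is −2; balancing the −4 overall charge requires Ti(II).
Group 4 minus oxidation state 2 gives a d² configuration.
Counting donor atoms: 3×oxalate (bidentate) → 6 donors. Coordination number = 6.
Six donors around a single metal centre give an octahedral coordination sphere.

octahedral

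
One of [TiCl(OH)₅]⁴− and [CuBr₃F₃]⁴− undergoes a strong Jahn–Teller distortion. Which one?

[CuBr₃F₃]⁴−

[TiCl(OH)₅]⁴−: Each chloride is −1; each hydroxide is −1; balancing the −4 overall charge requires Ti(II). Ti sits in group 4, so the d-electron count is 4 − 2 = 2. The d² configuration leaves the e_g set evenly filled (or empty) — no strong Jahn–Teller driving force.
[CuBr₃F₃]⁴−: Summing ligand charges against the −4 overall charge gives an oxidation state of +2 for copper. Group 11 minus oxidation state 2 gives a d⁹ configuration. The t₂g⁶e_g³ configuration has an unevenly filled e_g set; the Jahn–Teller theorem predicts a tetragonal distortion (typically axial elongation) to lift the degeneracy.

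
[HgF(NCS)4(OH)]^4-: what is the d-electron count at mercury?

Each fluoride is −1; each isothiocyanate is −1; each hydroxide is −1; balancing the −4 overall charge requires Hg(II).
Mercury is a group-12 element; Hg(II) is therefore d¹⁰.

d10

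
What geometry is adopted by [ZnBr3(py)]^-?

tetrahedral

Summing ligand charges against the −1 overall charge gives an oxidation state of +2 for zinc.
Zinc is a group-12 element; Zn(II) is therefore d¹⁰.
With 4 monodentate ligands the coordination number is 4.
A d¹⁰ ion has no crystal-field stabilisation preference between square planar and tetrahedral, so four ligands adopt the sterically favoured tetrahedral geometry.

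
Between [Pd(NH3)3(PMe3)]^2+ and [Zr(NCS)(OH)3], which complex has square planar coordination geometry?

For [Pd(NH3)3(PMe3)]^2+: Summing ligand charges against the +2 overall charge gives an oxidation state of +2 for palladium. Palladium is a group-10 element; Pd(II) is therefore d⁸. A 4d d⁸ ion has a large crystal-field splitting; square planar leaves the high-energy d_{x²−y²} orbital empty and maximises CFSE. → square planar.
For [Zr(NCS)(OH)3]: Summing ligand charges against the 0 overall charge gives an oxidation state of +4 for zirconium. Zirconium is a group-4 element; Zr(IV) is therefore d⁰. A d⁰ ion has no crystal-field stabilisation preference between square planar and tetrahedral, so four ligands adopt the sterically favoured tetrahedral geometry. → tetrahedral.

[Pd(NH3)3(PMe3)]^2+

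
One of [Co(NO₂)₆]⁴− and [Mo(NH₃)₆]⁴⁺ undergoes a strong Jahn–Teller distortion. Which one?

[Co(NO₂)₆]⁴−

[Co(NO₂)₆]⁴−: Each nitro (N-bound nitrite) is −1; balancing the −4 overall charge requires Co(II). Group 9 minus oxidation state 2 gives a d⁷ configuration. Nitro (N-bound nitrite) is a strong-field ligand (high in the spectrochemical series) for a first-row metal, so the complex is low-spin. The t₂g⁶e_g¹ (low-spin) configuration has an unevenly filled e_g set; the Jahn–Teller theorem predicts a tetragonal distortion (typically axial elongation) to lift the degeneracy.
[Mo(NH₃)₆]⁴⁺: Ligand charges: ammonia is neutral. With an overall charge of +4 the molybdenum centre must be in the +4 oxidation state. Molybdenum is a group-6 element; Mo(IV) is therefore d². The d² configuration leaves the e_g set evenly filled (or empty) — no strong Jahn–Teller driving force.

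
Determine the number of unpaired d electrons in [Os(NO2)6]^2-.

Ligand charges: each nitro (N-bound nitrite) is −1. With an overall charge of −2 the osmium centre must be in the +4 oxidation state.
Os sits in group 8, so the d-electron count is 8 − 4 = 4.
The spin state decides the count: a 5d ion has a large Δₒ and is invariably low-spin.
An octahedral low-spin d⁴ ion is t₂g⁴e_g⁰, giving 2 unpaired electrons.

2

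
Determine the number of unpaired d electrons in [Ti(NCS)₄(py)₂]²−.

Each isothiocyanate is −1; pyridine is neutral; balancing the −2 overall charge requires Ti(II).
Group 4 minus oxidation state 2 gives a d² configuration.
In an octahedral field the d² configuration is t₂g²e_g⁰ (only one arrangement possible), giving 2 unpaired electrons.

2 unpaired electrons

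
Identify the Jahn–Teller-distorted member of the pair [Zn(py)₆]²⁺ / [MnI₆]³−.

[MnI₆]³−

[Zn(py)₆]²⁺: Pyridine is neutral; balancing the +2 overall charge requires Zn(II). Zinc is a group-12 element; Zn(II) is therefore d¹⁰. The d¹⁰ configuration leaves the e_g set evenly filled (or empty) — no strong Jahn–Teller driving force.
[MnI₆]³−: Ligand charges: each iodide is −1. With an overall charge of −3 the manganese centre must be in the +3 oxidation state. Manganese is a group-7 element; Mn(III) is therefore d⁴. Iodide is a weak-field ligand for a first-row metal, so the complex is high-spin. The t₂g³e_g¹ (high-spin) configuration has an unevenly filled e_g set; the Jahn–Teller theorem predicts a tetragonal distortion (typically axial elongation) to lift the degeneracy.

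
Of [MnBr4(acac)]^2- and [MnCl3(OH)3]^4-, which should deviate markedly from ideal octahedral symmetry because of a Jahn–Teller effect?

[MnBr4(acac)]^2-

[MnBr4(acac)]^2-: Each bromide is −1; each acetylacetonate is −1; balancing the −2 overall charge requires Mn(III). Mn sits in group 7, so the d-electron count is 7 − 3 = 4. Acetylacetonate and bromide are weak-field ligands for a first-row metal, so the complex is high-spin. The t₂g³e_g¹ (high-spin) configuration has an unevenly filled e_g set; the Jahn–Teller theorem predicts a tetragonal distortion (typically axial elongation) to lift the degeneracy.
[MnCl3(OH)3]^4-: Summing ligand charges against the −4 overall charge gives an oxidation state of +2 for manganese. Group 7 minus oxidation state 2 gives a d⁵ configuration. Chloride and hydroxide are weak-field ligands for a first-row metal, so the complex is high-spin. The d⁵ configuration leaves the e_g set evenly filled (or empty) — no strong Jahn–Teller driving force.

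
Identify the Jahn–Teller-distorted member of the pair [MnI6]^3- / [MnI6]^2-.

[MnI6]^3-: Summing ligand charges against the −3 overall charge gives an oxidation state of +3 for manganese. Manganese is a group-7 element; Mn(III) is therefore d⁴. Iodide is a weak-field ligand for a first-row metal, so the complex is high-spin. The t₂g³e_g¹ (high-spin) configuration has an unevenly filled e_g set; the Jahn–Teller theorem predicts a tetragonal distortion (typically axial elongation) to lift the degeneracy.
[MnI6]^2-: Each iodide is −1; balancing the −2 overall charge requires Mn(IV). Group 7 minus oxidation state 4 gives a d³ configuration. The d³ configuration leaves the e_g set evenly filled (or empty) — no strong Jahn–Teller driving force.

[MnI6]^3-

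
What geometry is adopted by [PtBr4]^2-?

square planar

Each bromide is −1; balancing the −2 overall charge requires Pt(II).
Pt sits in group 10, so the d-electron count is 10 − 2 = 8.
Coordination number: 4.
A 5d d⁸ ion has a large crystal-field splitting; square planar leaves the high-energy d_{x²−y²} orbital empty and maximises CFSE.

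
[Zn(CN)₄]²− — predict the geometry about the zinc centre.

tetrahedral

Ligand charges: each cyanide is −1. With an overall charge of −2 the zinc centre must be in the +2 oxidation state.
Group 12 minus oxidation state 2 gives a d¹⁰ configuration.
With 4 monodentate ligands the coordination number is 4.
A d¹⁰ ion has no crystal-field stabilisation preference between square planar and tetrahedral, so four ligands adopt the sterically favoured tetrahedral geometry.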